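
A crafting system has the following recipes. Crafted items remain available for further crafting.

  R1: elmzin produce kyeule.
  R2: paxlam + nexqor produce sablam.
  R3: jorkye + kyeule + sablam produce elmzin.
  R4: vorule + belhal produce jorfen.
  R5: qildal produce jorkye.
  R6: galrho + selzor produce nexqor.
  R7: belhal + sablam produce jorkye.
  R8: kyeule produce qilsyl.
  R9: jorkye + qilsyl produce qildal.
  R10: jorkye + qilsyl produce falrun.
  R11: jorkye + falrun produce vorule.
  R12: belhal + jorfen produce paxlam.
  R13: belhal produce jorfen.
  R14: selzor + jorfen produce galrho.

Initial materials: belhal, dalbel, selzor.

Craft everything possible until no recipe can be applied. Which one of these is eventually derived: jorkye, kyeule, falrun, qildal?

Using R13, belhal makes jorfen.
Using R12, belhal and jorfen make paxlam.
selzor + jorfen → galrho (R14).
Using R6, galrho and selzor make nexqor.
paxlam + nexqor → sablam (R2).
Using R7, belhal and sablam make jorkye.
qildal would need jorkye and qilsyl (R9), but qilsyl is never obtained. kyeule would need elmzin (R1), but elmzin is never obtained. falrun would need jorkye and qilsyl (R10), but qilsyl is never obtained.

jorkye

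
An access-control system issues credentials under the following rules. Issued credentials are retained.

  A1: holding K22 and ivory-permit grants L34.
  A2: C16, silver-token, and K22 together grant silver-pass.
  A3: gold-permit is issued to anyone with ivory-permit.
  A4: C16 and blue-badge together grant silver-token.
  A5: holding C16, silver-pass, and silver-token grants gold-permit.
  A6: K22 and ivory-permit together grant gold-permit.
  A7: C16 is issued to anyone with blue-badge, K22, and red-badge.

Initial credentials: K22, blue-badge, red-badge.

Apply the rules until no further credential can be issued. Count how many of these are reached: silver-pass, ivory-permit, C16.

2

Holding blue-badge, K22, and red-badge grants C16 (A7).
Holding C16 and blue-badge grants silver-token (A4).
Holding C16, silver-token, and K22 grants silver-pass (A2).
silver-pass: reached.
No rule produces ivory-permit, and it is not given.
C16: reached.
Reached: silver-pass and C16 — 2 of the 3.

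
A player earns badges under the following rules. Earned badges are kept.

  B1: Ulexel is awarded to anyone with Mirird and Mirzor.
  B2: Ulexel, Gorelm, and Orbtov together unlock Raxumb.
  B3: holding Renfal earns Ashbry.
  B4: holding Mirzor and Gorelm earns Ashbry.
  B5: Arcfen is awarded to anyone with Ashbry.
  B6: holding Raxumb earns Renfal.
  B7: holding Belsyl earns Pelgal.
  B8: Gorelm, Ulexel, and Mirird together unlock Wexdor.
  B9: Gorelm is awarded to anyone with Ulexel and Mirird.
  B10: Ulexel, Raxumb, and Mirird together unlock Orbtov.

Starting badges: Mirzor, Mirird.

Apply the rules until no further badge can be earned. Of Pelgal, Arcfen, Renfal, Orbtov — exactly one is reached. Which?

Arcfen

With Mirird and Mirzor, Ulexel is earned (B1).
With Ulexel and Mirird, Gorelm is earned (B9).
With Mirzor and Gorelm, Ashbry is earned (B4).
With Ashbry, Arcfen is earned (B5).
Orbtov would need Ulexel, Raxumb, and Mirird (B10), but Raxumb is never earned. Renfal would need Raxumb (B6), but Raxumb is never earned. Pelgal would need Belsyl (B7), but Belsyl is never earned.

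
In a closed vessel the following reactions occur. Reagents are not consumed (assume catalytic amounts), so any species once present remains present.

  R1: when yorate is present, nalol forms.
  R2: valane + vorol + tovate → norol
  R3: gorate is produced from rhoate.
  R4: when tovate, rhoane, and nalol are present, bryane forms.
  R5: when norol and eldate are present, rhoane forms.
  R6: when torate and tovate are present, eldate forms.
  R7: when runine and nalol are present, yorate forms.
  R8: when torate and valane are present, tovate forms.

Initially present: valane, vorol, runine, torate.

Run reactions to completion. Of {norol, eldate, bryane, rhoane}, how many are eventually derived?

torate and valane present → tovate forms (R8).
valane, vorol, and tovate present → norol forms (R2).
torate and tovate present → eldate forms (R6).
norol and eldate present → rhoane forms (R5).
norol: reached.
eldate: reached.
bryane would need tovate, rhoane, and nalol (R4), but nalol never forms.
rhoane: reached.
Reached: norol, eldate, and rhoane — 3 of the 4.

3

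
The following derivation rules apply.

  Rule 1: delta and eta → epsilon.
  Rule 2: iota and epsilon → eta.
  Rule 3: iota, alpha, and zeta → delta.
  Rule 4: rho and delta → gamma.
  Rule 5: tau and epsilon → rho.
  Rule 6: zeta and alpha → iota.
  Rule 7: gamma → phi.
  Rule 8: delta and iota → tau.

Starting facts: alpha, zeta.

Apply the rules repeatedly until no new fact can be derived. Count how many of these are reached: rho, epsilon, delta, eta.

1

From zeta and alpha, Rule 6 gives iota.
From iota, alpha, and zeta, Rule 3 gives delta.
rho would need tau and epsilon (Rule 5), but epsilon is never established.
epsilon would need delta and eta (Rule 1), but eta is never established.
delta: reached.
eta would need iota and epsilon (Rule 2), but epsilon is never established.
Reached: delta — 1 of the 4.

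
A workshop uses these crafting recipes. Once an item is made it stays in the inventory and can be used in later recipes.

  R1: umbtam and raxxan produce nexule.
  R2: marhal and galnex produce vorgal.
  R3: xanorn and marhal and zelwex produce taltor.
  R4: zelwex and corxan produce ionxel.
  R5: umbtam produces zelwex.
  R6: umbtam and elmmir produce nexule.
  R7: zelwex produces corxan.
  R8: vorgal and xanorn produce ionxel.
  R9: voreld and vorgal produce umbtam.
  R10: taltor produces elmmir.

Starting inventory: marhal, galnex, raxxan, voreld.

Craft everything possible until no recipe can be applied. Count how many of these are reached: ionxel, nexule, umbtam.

marhal and galnex → vorgal (R2).
voreld and vorgal → umbtam (R9).
Using R1, umbtam and raxxan make nexule.
umbtam → zelwex (R5).
Using R7, zelwex makes corxan.
zelwex and corxan → ionxel (R4).
ionxel: reached.
nexule: reached.
umbtam: reached.
All 3 are reached.

3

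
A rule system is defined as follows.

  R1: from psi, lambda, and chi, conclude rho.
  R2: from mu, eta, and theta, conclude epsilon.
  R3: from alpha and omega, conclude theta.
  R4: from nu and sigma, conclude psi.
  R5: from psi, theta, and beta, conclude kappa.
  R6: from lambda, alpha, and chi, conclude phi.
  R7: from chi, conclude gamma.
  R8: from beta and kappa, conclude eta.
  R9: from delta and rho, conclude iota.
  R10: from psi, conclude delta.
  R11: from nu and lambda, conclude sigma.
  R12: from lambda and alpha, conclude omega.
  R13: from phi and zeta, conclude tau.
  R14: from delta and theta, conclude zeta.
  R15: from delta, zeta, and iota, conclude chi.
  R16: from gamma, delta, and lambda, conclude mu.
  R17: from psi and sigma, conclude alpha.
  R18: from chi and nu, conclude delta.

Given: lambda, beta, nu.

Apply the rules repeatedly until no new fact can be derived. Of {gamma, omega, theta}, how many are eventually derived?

nu and lambda hold, so sigma follows (R11).
nu and sigma hold, so psi follows (R4).
From psi and sigma, R17 gives alpha.
From lambda and alpha, R12 gives omega.
From alpha and omega, R3 gives theta.
gamma would need chi (R7), but chi is never established.
omega: reached.
theta: reached.
Reached: omega and theta — 2 of the 3.

2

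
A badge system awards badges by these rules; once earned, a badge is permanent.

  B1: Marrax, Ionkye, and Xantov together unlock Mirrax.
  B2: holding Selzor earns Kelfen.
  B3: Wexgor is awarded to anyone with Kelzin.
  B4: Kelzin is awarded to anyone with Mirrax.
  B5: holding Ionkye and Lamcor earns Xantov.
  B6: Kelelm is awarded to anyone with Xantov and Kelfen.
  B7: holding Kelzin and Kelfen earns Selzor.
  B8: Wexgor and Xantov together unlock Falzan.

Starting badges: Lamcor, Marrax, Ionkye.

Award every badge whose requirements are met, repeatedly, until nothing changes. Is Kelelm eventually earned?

No

Kelelm would need Xantov and Kelfen (B6), but Kelfen is never earned.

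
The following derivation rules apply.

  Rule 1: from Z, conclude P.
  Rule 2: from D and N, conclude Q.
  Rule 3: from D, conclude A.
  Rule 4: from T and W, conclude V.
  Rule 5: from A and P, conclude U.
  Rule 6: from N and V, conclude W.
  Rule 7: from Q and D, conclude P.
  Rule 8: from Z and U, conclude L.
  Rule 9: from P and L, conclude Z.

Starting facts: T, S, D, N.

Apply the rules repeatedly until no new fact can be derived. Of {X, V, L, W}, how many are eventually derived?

No rule produces X, and it is not given.
V would need T and W (Rule 4), but W is never established.
L would need Z and U (Rule 8), but Z is never established.
W would need N and V (Rule 6), but V is never established.
None of the 4 are reached.

0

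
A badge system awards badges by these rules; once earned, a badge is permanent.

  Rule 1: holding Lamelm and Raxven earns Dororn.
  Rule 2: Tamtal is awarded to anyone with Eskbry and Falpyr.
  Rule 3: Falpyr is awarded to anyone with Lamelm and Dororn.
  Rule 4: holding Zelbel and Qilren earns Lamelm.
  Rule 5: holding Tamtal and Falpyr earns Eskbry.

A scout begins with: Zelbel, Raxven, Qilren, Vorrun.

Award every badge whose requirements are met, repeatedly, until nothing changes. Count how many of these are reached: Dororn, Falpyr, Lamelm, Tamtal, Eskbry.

3

With Zelbel and Qilren, Lamelm is earned (Rule 4).
With Lamelm and Raxven, Dororn is earned (Rule 1).
With Lamelm and Dororn, Falpyr is earned (Rule 3).
Dororn: reached.
Falpyr: reached.
Lamelm: reached.
Tamtal would need Eskbry and Falpyr (Rule 2), but Eskbry is never earned.
Eskbry would need Tamtal and Falpyr (Rule 5), but Tamtal is never earned.
Reached: Dororn, Falpyr, and Lamelm — 3 of the 5.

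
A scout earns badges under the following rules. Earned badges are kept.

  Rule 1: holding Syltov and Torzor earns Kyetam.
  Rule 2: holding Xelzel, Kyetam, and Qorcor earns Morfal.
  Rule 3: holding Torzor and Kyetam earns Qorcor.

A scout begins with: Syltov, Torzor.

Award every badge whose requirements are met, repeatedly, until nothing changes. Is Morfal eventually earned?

No

Morfal would need Xelzel, Kyetam, and Qorcor (Rule 2), but Xelzel is never earned.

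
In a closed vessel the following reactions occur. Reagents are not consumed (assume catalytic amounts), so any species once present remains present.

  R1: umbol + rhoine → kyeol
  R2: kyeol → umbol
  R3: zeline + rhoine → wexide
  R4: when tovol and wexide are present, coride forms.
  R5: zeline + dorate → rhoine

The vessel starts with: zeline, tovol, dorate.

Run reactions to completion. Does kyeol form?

kyeol would need umbol and rhoine (R1), but umbol never forms.

No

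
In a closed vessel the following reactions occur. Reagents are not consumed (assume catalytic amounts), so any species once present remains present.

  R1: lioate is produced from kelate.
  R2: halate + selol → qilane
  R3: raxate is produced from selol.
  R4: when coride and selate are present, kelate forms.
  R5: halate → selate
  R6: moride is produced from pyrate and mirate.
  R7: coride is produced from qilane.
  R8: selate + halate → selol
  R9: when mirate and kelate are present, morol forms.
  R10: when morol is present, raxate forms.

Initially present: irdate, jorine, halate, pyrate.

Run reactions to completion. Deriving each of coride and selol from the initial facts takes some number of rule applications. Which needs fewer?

selol

selol: halate present → selate forms (R5). selate and halate present → selol forms (R8). [2 rule applications]
coride: halate present → selate forms (R5). selate and halate present → selol forms (R8). halate and selol present → qilane forms (R2). qilane present → coride forms (R7). [4 rule applications]
selol needs fewer.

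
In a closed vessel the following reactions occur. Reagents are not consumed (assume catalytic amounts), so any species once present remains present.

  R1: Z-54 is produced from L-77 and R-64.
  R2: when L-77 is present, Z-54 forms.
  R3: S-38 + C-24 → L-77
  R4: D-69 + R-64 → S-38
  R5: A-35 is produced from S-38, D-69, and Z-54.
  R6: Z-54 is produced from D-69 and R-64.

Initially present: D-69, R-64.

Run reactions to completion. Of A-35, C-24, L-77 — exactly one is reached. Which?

A-35

D-69 and R-64 present → S-38 forms (R4).
D-69 and R-64 present → Z-54 forms (R6).
S-38, D-69, and Z-54 present → A-35 forms (R5).
No rule produces C-24, and it is not given. L-77 would need S-38 and C-24 (R3), but C-24 never forms.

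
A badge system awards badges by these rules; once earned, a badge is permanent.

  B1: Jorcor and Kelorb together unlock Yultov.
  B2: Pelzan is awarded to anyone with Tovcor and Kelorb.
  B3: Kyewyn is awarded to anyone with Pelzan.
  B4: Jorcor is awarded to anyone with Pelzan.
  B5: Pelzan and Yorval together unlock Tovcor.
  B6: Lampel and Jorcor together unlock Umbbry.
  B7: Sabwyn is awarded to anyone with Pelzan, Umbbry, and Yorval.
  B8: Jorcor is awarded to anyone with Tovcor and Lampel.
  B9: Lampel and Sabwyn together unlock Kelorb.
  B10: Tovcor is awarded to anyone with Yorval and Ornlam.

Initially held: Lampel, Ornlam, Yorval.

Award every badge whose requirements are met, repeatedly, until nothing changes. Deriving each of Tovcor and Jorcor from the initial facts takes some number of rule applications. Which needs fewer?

Tovcor: With Yorval and Ornlam, Tovcor is earned (B10). [1 rule application]
Jorcor: With Yorval and Ornlam, Tovcor is earned (B10). With Tovcor and Lampel, Jorcor is earned (B8). [2 rule applications]
Tovcor needs fewer.

Tovcor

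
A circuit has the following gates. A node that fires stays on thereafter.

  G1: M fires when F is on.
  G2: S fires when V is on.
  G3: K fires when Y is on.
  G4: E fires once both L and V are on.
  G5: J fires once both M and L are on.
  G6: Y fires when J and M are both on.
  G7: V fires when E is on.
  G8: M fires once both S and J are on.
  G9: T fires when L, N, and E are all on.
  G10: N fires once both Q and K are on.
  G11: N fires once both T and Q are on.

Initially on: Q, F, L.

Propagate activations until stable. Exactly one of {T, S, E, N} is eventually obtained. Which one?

N

F is on, so M fires (G1).
M and L are on, so J fires (G5).
G6: J and M on → Y on.
G3: Y on → K on.
G10: Q and K on → N on.
S would need V (G2), but V never turns on. E would need L and V (G4), but V never turns on. T would need L, N, and E (G9), but E never turns on.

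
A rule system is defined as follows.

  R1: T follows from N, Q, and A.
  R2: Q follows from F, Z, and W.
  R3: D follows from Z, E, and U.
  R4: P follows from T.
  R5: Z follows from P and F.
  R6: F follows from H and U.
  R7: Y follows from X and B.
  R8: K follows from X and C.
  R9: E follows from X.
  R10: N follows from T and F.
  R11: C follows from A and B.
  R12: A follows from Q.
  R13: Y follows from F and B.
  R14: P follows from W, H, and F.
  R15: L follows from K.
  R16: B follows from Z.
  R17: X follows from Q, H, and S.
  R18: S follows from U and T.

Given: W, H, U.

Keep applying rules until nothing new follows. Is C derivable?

H and U hold, so F follows (R6).
From W, H, and F, R14 gives P.
P and F hold, so Z follows (R5).
Z holds, so B follows (R16).
F, Z, and W hold, so Q follows (R2).
Q holds, so A follows (R12).
From A and B, R11 gives C.

Yes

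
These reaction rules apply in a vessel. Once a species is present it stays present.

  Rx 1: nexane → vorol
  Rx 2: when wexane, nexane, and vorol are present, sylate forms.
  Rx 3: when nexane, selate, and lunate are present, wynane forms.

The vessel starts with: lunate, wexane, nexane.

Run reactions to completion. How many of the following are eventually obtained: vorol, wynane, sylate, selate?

nexane present → vorol forms (Rx 1).
wexane, nexane, and vorol present → sylate forms (Rx 2).
vorol: reached.
wynane would need nexane, selate, and lunate (Rx 3), but selate never forms.
sylate: reached.
No rule produces selate, and it is not given.
Reached: vorol and sylate — 2 of the 4.

2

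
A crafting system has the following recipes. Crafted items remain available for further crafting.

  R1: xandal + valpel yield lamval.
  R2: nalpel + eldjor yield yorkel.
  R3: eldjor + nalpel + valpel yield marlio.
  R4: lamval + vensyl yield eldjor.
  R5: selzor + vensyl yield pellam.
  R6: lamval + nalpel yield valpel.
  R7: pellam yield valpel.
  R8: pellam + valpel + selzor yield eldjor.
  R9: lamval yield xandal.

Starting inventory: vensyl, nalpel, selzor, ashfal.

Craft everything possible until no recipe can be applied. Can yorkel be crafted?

Using R5, selzor and vensyl make pellam.
Using R7, pellam makes valpel.
Using R8, pellam, valpel, and selzor make eldjor.
nalpel + eldjor → yorkel (R2).

Yes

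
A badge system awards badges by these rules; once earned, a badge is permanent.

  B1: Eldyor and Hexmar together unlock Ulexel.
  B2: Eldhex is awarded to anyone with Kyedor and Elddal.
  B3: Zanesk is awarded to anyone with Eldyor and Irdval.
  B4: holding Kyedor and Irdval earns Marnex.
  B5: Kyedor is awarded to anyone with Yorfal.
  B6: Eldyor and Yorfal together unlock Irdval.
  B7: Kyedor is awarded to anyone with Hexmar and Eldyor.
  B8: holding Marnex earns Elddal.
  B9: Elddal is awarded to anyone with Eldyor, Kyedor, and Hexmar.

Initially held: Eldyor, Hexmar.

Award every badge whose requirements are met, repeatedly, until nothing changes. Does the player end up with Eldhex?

Yes

With Hexmar and Eldyor, Kyedor is earned (B7).
With Eldyor, Kyedor, and Hexmar, Elddal is earned (B9).
With Kyedor and Elddal, Eldhex is earned (B2).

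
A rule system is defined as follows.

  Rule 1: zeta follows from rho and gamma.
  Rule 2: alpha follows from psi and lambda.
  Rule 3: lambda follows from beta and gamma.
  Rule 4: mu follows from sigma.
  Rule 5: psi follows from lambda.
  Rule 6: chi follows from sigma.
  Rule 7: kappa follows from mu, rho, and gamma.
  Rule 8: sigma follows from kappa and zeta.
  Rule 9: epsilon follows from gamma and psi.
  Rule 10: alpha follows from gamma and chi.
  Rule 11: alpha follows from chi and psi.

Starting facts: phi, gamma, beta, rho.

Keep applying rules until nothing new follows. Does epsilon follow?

beta and gamma hold, so lambda follows (Rule 3).
lambda holds, so psi follows (Rule 5).
From gamma and psi, Rule 9 gives epsilon.

Yes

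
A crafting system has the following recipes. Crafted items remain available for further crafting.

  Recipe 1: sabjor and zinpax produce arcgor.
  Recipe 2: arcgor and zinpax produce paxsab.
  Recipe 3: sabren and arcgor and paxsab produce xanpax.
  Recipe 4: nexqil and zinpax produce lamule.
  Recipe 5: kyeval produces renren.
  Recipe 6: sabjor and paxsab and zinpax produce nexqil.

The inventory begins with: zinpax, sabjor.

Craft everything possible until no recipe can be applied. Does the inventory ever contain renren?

No

renren would need kyeval (Recipe 5), but kyeval is never obtained.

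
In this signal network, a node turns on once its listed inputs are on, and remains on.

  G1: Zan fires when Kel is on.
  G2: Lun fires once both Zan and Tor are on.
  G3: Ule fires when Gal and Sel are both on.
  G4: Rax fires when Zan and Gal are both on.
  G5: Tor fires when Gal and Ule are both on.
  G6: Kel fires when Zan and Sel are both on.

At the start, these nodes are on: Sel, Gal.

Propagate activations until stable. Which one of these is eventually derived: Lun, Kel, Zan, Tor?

Gal and Sel are on, so Ule fires (G3).
G5: Gal and Ule on → Tor on.
Zan would need Kel (G1), but Kel never turns on. Lun would need Zan and Tor (G2), but Zan never turns on. Kel would need Zan and Sel (G6), but Zan never turns on.

Tor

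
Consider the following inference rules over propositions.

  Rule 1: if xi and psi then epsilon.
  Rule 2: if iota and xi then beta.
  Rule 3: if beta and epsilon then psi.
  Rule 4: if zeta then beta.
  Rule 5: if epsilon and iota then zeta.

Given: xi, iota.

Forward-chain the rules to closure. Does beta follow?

Yes

From iota and xi, Rule 2 gives beta.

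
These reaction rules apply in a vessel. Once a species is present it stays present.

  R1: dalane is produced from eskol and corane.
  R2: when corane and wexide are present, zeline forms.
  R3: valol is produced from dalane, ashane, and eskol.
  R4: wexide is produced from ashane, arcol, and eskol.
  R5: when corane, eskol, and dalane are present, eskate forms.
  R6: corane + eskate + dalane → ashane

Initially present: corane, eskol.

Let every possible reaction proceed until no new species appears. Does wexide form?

No

wexide would need ashane, arcol, and eskol (R4), but arcol never forms.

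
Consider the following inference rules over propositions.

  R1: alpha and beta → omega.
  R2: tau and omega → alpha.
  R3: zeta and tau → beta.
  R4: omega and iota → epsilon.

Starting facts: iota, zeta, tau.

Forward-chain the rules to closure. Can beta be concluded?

zeta and tau hold, so beta follows (R3).

Yes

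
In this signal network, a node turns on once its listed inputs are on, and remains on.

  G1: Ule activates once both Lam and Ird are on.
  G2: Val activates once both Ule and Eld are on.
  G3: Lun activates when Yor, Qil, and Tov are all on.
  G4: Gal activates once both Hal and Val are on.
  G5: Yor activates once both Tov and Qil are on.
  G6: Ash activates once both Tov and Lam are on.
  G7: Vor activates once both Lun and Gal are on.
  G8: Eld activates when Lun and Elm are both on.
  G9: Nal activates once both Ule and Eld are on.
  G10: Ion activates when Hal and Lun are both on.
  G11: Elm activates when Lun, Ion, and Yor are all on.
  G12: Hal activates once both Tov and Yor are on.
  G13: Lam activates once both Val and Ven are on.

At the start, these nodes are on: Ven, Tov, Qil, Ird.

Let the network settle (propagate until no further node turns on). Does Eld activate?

Yes

G5: Tov and Qil on → Yor on.
Yor, Qil, and Tov are on, so Lun activates (G3).
G12: Tov and Yor on → Hal on.
Hal and Lun are on, so Ion activates (G10).
G11: Lun, Ion, and Yor on → Elm on.
Lun and Elm are on, so Eld activates (G8).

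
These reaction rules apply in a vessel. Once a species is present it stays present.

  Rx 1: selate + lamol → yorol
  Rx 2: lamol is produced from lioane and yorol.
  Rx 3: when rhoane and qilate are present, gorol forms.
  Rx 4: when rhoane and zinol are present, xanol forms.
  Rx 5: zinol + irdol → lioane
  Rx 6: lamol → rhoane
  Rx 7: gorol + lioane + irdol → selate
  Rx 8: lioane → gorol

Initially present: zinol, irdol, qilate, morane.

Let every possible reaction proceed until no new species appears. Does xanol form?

No

xanol would need rhoane and zinol (Rx 4), but rhoane never forms.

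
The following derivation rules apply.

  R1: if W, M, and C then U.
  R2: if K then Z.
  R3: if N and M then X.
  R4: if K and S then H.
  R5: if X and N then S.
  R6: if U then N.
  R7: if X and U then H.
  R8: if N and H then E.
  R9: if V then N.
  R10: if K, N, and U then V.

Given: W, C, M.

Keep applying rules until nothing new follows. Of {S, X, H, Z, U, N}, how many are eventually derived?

W, M, and C hold, so U follows (R1).
From U, R6 gives N.
From N and M, R3 gives X.
From X and N, R5 gives S.
X and U hold, so H follows (R7).
S: reached.
X: reached.
H: reached.
Z would need K (R2), but K is never established.
U: reached.
N: reached.
Reached: S, X, H, U, and N — 5 of the 6.

5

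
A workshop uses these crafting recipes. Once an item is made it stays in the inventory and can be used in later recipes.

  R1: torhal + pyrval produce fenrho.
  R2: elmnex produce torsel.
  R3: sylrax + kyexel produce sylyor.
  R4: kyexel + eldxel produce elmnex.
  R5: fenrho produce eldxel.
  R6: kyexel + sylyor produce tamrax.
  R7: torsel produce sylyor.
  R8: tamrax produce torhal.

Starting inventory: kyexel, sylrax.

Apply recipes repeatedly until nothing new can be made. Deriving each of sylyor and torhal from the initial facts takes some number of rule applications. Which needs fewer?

sylyor: sylrax + kyexel → sylyor (R3). [1 rule application]
torhal: sylrax + kyexel → sylyor (R3). kyexel + sylyor → tamrax (R6). Using R8, tamrax makes torhal. [3 rule applications]
sylyor needs fewer.

sylyor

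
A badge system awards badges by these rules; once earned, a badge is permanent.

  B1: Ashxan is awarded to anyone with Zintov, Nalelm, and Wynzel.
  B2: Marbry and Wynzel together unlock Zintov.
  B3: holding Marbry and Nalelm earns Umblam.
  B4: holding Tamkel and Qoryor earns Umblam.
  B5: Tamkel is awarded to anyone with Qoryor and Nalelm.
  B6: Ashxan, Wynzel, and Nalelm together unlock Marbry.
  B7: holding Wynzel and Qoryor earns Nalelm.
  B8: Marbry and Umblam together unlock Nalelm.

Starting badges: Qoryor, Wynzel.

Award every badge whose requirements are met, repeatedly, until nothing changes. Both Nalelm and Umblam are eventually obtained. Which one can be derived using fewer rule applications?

Nalelm

Nalelm: With Wynzel and Qoryor, Nalelm is earned (B7). [1 rule application]
Umblam: With Wynzel and Qoryor, Nalelm is earned (B7). With Qoryor and Nalelm, Tamkel is earned (B5). With Tamkel and Qoryor, Umblam is earned (B4). [3 rule applications]
Nalelm needs fewer.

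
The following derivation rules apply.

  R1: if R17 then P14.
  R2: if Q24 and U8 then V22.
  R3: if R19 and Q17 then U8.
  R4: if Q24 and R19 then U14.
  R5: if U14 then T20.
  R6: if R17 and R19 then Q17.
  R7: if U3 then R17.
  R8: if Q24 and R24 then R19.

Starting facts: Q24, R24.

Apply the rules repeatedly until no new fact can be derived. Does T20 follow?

From Q24 and R24, R8 gives R19.
From Q24 and R19, R4 gives U14.
From U14, R5 gives T20.

Yes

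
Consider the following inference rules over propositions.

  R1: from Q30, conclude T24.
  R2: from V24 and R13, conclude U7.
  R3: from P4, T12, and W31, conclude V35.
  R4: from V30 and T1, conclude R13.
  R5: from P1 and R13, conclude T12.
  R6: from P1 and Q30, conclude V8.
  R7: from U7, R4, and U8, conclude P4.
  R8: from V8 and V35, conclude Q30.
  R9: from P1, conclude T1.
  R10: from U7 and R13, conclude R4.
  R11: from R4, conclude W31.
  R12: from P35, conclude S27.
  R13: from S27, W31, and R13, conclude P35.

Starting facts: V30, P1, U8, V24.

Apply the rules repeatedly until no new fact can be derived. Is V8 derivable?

V8 would need P1 and Q30 (R6), but Q30 is never established.

No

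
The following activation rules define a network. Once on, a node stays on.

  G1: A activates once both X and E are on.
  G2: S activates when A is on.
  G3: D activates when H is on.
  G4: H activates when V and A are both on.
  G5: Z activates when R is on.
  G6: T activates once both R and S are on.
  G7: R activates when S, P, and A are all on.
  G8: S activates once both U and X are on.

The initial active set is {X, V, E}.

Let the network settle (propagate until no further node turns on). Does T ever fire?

T would need R and S (G6), but R never turns on.

No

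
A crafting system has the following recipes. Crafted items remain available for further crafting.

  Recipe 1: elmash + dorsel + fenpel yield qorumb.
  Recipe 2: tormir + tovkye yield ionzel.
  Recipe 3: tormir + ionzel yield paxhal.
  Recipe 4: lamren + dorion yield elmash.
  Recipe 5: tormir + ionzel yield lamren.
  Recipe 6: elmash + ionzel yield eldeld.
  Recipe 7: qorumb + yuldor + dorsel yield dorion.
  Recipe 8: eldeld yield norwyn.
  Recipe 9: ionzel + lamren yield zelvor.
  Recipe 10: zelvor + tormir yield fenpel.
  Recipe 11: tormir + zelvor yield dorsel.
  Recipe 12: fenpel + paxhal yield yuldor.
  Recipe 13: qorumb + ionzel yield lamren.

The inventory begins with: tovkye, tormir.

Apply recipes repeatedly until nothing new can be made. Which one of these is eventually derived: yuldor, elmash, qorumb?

yuldor

Using Recipe 2, tormir and tovkye make ionzel.
tormir + ionzel → lamren (Recipe 5).
tormir + ionzel → paxhal (Recipe 3).
Using Recipe 9, ionzel and lamren make zelvor.
Using Recipe 10, zelvor and tormir make fenpel.
fenpel + paxhal → yuldor (Recipe 12).
elmash would need lamren and dorion (Recipe 4), but dorion is never obtained. qorumb would need elmash, dorsel, and fenpel (Recipe 1), but elmash is never obtained.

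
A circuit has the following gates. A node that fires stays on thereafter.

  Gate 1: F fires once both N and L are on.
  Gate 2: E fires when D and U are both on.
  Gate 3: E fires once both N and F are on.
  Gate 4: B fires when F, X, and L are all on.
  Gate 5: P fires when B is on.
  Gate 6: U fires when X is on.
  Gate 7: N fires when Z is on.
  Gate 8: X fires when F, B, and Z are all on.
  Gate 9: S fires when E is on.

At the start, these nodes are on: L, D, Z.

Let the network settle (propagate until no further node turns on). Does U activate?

No

U would need X (Gate 6), but X never turns on.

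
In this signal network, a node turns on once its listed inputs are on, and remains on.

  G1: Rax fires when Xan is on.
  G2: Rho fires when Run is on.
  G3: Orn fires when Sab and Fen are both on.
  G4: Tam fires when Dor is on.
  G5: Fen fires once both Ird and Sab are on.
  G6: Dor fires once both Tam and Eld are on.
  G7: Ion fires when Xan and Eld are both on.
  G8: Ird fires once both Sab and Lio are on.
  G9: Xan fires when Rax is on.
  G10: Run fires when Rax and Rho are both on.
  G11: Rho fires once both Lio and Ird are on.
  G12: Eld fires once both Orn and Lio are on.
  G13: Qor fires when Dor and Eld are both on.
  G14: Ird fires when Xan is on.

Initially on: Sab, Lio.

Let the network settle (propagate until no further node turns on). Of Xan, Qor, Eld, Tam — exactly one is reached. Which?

Sab and Lio are on, so Ird fires (G8).
Ird and Sab are on, so Fen fires (G5).
G3: Sab and Fen on → Orn on.
Orn and Lio are on, so Eld fires (G12).
Tam would need Dor (G4), but Dor never turns on. Qor would need Dor and Eld (G13), but Dor never turns on. Xan would need Rax (G9), but Rax never turns on.

Eld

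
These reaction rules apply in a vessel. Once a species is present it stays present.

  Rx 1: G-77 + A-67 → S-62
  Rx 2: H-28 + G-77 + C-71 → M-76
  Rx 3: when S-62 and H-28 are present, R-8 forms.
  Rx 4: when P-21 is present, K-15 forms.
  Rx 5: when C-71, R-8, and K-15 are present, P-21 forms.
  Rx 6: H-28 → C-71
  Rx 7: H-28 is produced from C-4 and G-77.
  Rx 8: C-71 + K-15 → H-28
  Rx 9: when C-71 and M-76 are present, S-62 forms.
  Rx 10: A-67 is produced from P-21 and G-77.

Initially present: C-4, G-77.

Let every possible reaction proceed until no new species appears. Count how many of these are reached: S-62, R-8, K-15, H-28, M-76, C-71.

5

C-4 and G-77 present → H-28 forms (Rx 7).
H-28 present → C-71 forms (Rx 6).
H-28, G-77, and C-71 present → M-76 forms (Rx 2).
C-71 and M-76 present → S-62 forms (Rx 9).
S-62 and H-28 present → R-8 forms (Rx 3).
S-62: reached.
R-8: reached.
K-15 would need P-21 (Rx 4), but P-21 never forms.
H-28: reached.
M-76: reached.
C-71: reached.
Reached: S-62, R-8, H-28, M-76, and C-71 — 5 of the 6.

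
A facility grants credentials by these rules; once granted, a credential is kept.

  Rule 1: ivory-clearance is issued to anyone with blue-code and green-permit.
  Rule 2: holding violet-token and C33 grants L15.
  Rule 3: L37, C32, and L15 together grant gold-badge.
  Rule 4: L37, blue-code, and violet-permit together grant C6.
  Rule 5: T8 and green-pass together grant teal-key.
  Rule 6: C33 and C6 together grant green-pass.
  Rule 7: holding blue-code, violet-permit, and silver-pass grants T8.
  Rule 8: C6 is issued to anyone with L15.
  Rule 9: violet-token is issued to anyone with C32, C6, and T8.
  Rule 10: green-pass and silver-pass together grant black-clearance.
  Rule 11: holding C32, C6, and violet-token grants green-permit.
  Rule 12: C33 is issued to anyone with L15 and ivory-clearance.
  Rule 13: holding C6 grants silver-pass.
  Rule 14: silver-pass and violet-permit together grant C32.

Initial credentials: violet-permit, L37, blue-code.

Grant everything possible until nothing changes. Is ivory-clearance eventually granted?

Holding L37, blue-code, and violet-permit grants C6 (Rule 4).
Holding C6 grants silver-pass (Rule 13).
Holding blue-code, violet-permit, and silver-pass grants T8 (Rule 7).
Holding silver-pass and violet-permit grants C32 (Rule 14).
Holding C32, C6, and T8 grants violet-token (Rule 9).
Holding C32, C6, and violet-token grants green-permit (Rule 11).
Holding blue-code and green-permit grants ivory-clearance (Rule 1).

Yes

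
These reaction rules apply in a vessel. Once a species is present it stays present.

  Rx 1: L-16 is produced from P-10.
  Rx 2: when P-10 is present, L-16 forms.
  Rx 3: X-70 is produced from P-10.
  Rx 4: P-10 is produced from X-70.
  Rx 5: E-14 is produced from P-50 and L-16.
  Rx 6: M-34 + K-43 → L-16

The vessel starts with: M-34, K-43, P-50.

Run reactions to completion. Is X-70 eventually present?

X-70 would need P-10 (Rx 3), but P-10 never forms.

No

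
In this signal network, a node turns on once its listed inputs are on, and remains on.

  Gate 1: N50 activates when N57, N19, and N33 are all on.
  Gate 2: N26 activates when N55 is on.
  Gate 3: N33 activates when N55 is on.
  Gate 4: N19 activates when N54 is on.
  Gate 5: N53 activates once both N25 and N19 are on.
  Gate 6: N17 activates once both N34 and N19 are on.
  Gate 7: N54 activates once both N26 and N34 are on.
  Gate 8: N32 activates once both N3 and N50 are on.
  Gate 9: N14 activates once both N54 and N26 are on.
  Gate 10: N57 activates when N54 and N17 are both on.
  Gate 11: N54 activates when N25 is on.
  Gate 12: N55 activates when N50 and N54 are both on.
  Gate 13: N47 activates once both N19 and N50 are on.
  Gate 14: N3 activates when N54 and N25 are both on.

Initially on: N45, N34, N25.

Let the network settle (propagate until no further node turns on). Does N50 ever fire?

No

N50 would need N57, N19, and N33 (Gate 1), but N33 never turns on.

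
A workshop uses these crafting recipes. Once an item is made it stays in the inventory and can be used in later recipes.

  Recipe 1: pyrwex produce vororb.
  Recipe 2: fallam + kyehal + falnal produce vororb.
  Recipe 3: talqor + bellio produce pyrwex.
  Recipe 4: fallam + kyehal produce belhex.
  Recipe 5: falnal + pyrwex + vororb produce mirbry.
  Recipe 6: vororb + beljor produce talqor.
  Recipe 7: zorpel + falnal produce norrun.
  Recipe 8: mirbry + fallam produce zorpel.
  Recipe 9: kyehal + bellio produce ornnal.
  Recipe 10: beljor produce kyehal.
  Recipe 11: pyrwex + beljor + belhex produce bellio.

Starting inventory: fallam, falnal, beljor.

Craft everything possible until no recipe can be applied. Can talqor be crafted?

beljor → kyehal (Recipe 10).
Using Recipe 2, fallam, kyehal, and falnal make vororb.
Using Recipe 6, vororb and beljor make talqor.

Yes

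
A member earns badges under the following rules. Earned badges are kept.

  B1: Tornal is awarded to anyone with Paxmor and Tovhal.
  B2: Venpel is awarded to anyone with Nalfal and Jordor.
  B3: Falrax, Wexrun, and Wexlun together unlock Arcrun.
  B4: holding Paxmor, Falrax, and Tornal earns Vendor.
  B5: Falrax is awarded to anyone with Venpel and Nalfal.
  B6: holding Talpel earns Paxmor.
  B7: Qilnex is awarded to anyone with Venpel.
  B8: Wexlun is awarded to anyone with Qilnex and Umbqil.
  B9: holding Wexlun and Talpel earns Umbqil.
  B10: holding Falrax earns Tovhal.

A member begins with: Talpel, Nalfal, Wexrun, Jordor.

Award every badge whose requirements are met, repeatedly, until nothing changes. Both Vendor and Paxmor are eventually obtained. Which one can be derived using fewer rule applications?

Paxmor: With Talpel, Paxmor is earned (B6). [1 rule application]
Vendor: With Nalfal and Jordor, Venpel is earned (B2). With Talpel, Paxmor is earned (B6). With Venpel and Nalfal, Falrax is earned (B5). With Falrax, Tovhal is earned (B10). With Paxmor and Tovhal, Tornal is earned (B1). With Paxmor, Falrax, and Tornal, Vendor is earned (B4). [6 rule applications]
Paxmor needs fewer.

Paxmor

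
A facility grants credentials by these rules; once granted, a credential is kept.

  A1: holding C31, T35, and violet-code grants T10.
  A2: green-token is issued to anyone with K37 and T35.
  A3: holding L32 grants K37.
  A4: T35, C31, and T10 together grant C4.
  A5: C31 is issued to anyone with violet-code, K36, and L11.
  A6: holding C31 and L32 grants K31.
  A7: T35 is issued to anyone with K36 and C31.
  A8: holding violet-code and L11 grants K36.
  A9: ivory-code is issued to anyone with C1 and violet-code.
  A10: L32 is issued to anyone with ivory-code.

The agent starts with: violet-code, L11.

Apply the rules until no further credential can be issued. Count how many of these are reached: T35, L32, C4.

Holding violet-code and L11 grants K36 (A8).
Holding violet-code, K36, and L11 grants C31 (A5).
Holding K36 and C31 grants T35 (A7).
Holding C31, T35, and violet-code grants T10 (A1).
Holding T35, C31, and T10 grants C4 (A4).
T35: reached.
L32 would need ivory-code (A10), but ivory-code is never granted.
C4: reached.
Reached: T35 and C4 — 2 of the 3.

2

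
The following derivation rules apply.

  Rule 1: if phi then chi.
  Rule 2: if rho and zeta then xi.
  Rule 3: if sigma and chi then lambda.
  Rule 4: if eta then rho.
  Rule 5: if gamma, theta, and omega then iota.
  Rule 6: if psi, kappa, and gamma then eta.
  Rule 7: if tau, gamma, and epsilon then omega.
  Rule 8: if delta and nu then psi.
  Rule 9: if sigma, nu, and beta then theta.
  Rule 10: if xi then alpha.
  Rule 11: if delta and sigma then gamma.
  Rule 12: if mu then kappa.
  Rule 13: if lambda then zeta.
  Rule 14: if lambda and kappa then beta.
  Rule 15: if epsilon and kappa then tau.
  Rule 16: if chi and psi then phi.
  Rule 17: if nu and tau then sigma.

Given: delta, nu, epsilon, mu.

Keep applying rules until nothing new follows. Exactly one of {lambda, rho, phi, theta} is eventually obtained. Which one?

From delta and nu, Rule 8 gives psi.
mu holds, so kappa follows (Rule 12).
epsilon and kappa hold, so tau follows (Rule 15).
nu and tau hold, so sigma follows (Rule 17).
From delta and sigma, Rule 11 gives gamma.
psi, kappa, and gamma hold, so eta follows (Rule 6).
From eta, Rule 4 gives rho.
theta would need sigma, nu, and beta (Rule 9), but beta is never established. phi would need chi and psi (Rule 16), but chi is never established. lambda would need sigma and chi (Rule 3), but chi is never established.

rho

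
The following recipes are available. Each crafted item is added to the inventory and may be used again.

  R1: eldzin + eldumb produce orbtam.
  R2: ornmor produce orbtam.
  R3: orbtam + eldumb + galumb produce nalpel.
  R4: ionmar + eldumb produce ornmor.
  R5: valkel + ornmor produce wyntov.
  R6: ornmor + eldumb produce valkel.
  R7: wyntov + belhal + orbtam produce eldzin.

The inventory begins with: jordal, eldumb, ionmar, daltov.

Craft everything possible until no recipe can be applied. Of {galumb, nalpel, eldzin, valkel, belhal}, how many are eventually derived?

Using R4, ionmar and eldumb make ornmor.
ornmor + eldumb → valkel (R6).
No rule produces galumb, and it is not given.
nalpel would need orbtam, eldumb, and galumb (R3), but galumb is never obtained.
eldzin would need wyntov, belhal, and orbtam (R7), but belhal is never obtained.
valkel: reached.
No rule produces belhal, and it is not given.
Reached: valkel — 1 of the 5.

1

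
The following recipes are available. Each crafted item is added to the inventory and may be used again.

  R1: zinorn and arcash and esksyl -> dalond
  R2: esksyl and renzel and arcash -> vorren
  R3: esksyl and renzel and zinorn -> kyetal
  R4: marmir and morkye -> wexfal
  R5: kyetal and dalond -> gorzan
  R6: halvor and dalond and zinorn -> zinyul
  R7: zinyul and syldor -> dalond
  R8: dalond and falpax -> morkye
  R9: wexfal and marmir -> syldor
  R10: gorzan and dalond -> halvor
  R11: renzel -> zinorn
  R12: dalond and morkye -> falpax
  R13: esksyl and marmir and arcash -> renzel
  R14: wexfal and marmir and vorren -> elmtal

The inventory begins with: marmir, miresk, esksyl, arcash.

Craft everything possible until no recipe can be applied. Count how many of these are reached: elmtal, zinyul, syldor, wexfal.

esksyl and marmir and arcash -> renzel (R13).
Using R11, renzel makes zinorn.
esksyl and renzel and zinorn -> kyetal (R3).
zinorn and arcash and esksyl -> dalond (R1).
Using R5, kyetal and dalond make gorzan.
Using R10, gorzan and dalond make halvor.
Using R6, halvor, dalond, and zinorn make zinyul.
elmtal would need wexfal, marmir, and vorren (R14), but wexfal is never obtained.
zinyul: reached.
syldor would need wexfal and marmir (R9), but wexfal is never obtained.
wexfal would need marmir and morkye (R4), but morkye is never obtained.
Reached: zinyul — 1 of the 4.

1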